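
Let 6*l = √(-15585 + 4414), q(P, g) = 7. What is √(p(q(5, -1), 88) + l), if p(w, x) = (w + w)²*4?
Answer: √(28224 + 6*I*√11171)/6 ≈ 28.002 + 0.31454*I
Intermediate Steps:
l = I*√11171/6 (l = √(-15585 + 4414)/6 = √(-11171)/6 = (I*√11171)/6 = I*√11171/6 ≈ 17.615*I)
p(w, x) = 16*w² (p(w, x) = (2*w)²*4 = (4*w²)*4 = 16*w²)
√(p(q(5, -1), 88) + l) = √(16*7² + I*√11171/6) = √(16*49 + I*√11171/6) = √(784 + I*√11171/6)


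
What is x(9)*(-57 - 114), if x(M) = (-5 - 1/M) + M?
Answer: -665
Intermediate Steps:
x(M) = -5 + M - 1/M
x(9)*(-57 - 114) = (-5 + 9 - 1/9)*(-57 - 114) = (-5 + 9 - 1*1/9)*(-171) = (-5 + 9 - 1/9)*(-171) = (35/9)*(-171) = -665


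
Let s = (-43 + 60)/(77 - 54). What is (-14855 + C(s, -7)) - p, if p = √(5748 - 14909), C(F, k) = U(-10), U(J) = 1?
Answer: -14854 - I*√9161 ≈ -14854.0 - 95.713*I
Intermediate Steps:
s = 17/23 ≈ 0.73913
C(F, k) = 1
p = I*√9161 (p = √(-9161) = I*√9161 ≈ 95.713*I)
(-14855 + C(s, -7)) - p = (-14855 + 1) - I*√9161 = -14854 - I*√9161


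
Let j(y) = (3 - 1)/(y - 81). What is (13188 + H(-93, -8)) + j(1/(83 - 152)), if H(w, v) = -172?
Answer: 36379651/2795 ≈ 13016.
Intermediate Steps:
j(y) = 2/(-81 + y)
(13188 + H(-93, -8)) + j(1/(83 - 152)) = (13188 - 172) + 2/(-81 + 1/(83 - 152)) = 13016 + 2/(-81 + 1/(-69)) = 13016 + 2/(-81 - 1/69) = 13016 + 2/(-5590/69) = 13016 + 2*(-69/5590) = 13016 - 69/2795 = 36379651/2795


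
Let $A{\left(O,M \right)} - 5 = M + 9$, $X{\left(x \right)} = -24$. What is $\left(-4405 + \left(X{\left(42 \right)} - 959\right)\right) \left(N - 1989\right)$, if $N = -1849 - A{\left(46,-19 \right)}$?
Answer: $20652204$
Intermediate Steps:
$A{\left(O,M \right)} = 14 + M$ ($A{\left(O,M \right)} = 5 + \left(M + 9\right) = 5 + \left(9 + M\right) = 14 + M$)
$N = -1844$ ($N = -1849 - \left(14 - 19\right) = -1849 - -5 = -1849 + 5 = -1844$)
$\left(-4405 + \left(X{\left(42 \right)} - 959\right)\right) \left(N - 1989\right) = \left(-4405 - 983\right) \left(-1844 - 1989\right) = \left(-4405 - 983\right) \left(-3833\right) = \left(-5388\right) \left(-3833\right) = 20652204$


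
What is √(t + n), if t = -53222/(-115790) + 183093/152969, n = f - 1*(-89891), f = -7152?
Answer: √6489450656374947730823445/8856140255 ≈ 287.65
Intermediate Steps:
n = 82739 (n = -7152 - 1*(-89891) = -7152 + 89891 = 82739)
t = 14670827294/8856140255 (t = -53222*(-1/115790) + 183093*(1/152969) = 26611/57895 + 183093/152969 = 14670827294/8856140255 ≈ 1.6566)
√(t + n) = √(14670827294/8856140255 + 82739) = √(732762859385739/8856140255) = √6489450656374947730823445/8856140255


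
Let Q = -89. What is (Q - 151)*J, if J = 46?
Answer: -11040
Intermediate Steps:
(Q - 151)*J = (-89 - 151)*46 = -240*46 = -11040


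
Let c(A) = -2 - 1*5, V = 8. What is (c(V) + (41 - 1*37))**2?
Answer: 9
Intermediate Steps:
c(A) = -7 (c(A) = -2 - 5 = -7)
(c(V) + (41 - 1*37))**2 = (-7 + (41 - 1*37))**2 = (-7 + (41 - 37))**2 = (-7 + 4)**2 = (-3)**2 = 9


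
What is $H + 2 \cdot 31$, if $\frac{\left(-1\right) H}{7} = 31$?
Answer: $-155$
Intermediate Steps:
$H = -217$ ($H = \left(-7\right) 31 = -217$)
$H + 2 \cdot 31 = -217 + 2 \cdot 31 = -217 + 62 = -155$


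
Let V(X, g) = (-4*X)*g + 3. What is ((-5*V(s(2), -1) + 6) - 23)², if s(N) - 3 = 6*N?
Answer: 110224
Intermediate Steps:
s(N) = 3 + 6*N
V(X, g) = 3 - 4*X*g (V(X, g) = -4*X*g + 3 = 3 - 4*X*g)
((-5*V(s(2), -1) + 6) - 23)² = ((-5*(3 - 4*(3 + 6*2)*(-1)) + 6) - 23)² = ((-5*(3 - 4*(3 + 12)*(-1)) + 6) - 23)² = ((-5*(3 - 4*15*(-1)) + 6) - 23)² = ((-5*(3 + 60) + 6) - 23)² = ((-5*63 + 6) - 23)² = ((-315 + 6) - 23)² = (-309 - 23)² = (-332)² = 110224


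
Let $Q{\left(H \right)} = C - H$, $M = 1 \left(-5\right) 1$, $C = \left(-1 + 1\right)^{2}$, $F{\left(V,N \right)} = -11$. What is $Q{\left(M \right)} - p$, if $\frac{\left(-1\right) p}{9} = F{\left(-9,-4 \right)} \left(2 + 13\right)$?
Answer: $-1480$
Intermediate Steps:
$C = 0$ ($C = 0^{2} = 0$)
$M = -5$ ($M = \left(-5\right) 1 = -5$)
$Q{\left(H \right)} = - H$ ($Q{\left(H \right)} = 0 - H = - H$)
$p = 1485$ ($p = - 9 \left(- 11 \left(2 + 13\right)\right) = - 9 \left(\left(-11\right) 15\right) = \left(-9\right) \left(-165\right) = 1485$)
$Q{\left(M \right)} - p = \left(-1\right) \left(-5\right) - 1485 = 5 - 1485 = -1480$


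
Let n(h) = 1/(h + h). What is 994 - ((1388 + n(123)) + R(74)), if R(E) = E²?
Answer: -1444021/246 ≈ -5870.0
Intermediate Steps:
n(h) = 1/(2*h)
994 - ((1388 + n(123)) + R(74)) = 994 - ((1388 + (½)/123) + 74²) = 994 - ((1388 + (½)*(1/123)) + 5476) = 994 - ((1388 + 1/246) + 5476) = 994 - (341449/246 + 5476) = 994 - 1*1688545/246 = 994 - 1688545/246 = -1444021/246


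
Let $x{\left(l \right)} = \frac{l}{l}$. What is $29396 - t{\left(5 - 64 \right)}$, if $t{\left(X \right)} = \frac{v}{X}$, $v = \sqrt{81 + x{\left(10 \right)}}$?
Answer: $29396 + \frac{\sqrt{82}}{59} \approx 29396.0$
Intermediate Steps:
$x{\left(l \right)} = 1$
$v = \sqrt{82}$ ($v = \sqrt{81 + 1} = \sqrt{82} \approx 9.0554$)
$t{\left(X \right)} = \frac{\sqrt{82}}{X}$
$29396 - t{\left(5 - 64 \right)} = 29396 - \frac{\sqrt{82}}{5 - 64} = 29396 - \frac{\sqrt{82}}{-59} = 29396 - \sqrt{82} \left(- \frac{1}{59}\right) = 29396 - - \frac{\sqrt{82}}{59} = 29396 + \frac{\sqrt{82}}{59}$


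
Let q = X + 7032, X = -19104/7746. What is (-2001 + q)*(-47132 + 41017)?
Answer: -39697583255/1291 ≈ -3.0749e+7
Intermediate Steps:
X = -3184/1291 (X = -19104*1/7746 = -3184/1291 ≈ -2.4663)
q = 9075128/1291 (q = -3184/1291 + 7032 = 9075128/1291 ≈ 7029.5)
(-2001 + q)*(-47132 + 41017) = (-2001 + 9075128/1291)*(-47132 + 41017) = (6491837/1291)*(-6115) = -39697583255/1291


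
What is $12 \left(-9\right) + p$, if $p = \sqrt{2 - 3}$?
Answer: $-108 + i \approx -108.0 + 1.0 i$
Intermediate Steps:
$p = i$ ($p = \sqrt{-1} = i \approx 1.0 i$)
$12 \left(-9\right) + p = 12 \left(-9\right) + i = -108 + i$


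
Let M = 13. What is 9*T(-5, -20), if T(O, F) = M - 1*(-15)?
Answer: 252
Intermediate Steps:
T(O, F) = 28 (T(O, F) = 13 - 1*(-15) = 13 + 15 = 28)
9*T(-5, -20) = 9*28 = 252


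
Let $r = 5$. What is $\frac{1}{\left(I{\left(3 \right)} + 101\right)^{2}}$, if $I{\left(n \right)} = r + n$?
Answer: $\frac{1}{11881} \approx 8.4168 \cdot 10^{-5}$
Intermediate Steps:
$I{\left(n \right)} = 5 + n$
$\frac{1}{\left(I{\left(3 \right)} + 101\right)^{2}} = \frac{1}{\left(\left(5 + 3\right) + 101\right)^{2}} = \frac{1}{\left(8 + 101\right)^{2}} = \frac{1}{109^{2}} = \frac{1}{11881}$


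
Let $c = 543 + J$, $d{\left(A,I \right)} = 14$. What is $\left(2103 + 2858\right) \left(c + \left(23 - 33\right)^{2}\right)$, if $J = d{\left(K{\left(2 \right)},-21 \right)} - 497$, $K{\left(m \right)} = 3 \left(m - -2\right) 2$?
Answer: $793760$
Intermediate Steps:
$K{\left(m \right)} = 12 + 6 m$ ($K{\left(m \right)} = 3 \left(m + 2\right) 2 = 3 \left(2 + m\right) 2 = \left(6 + 3 m\right) 2 = 12 + 6 m$)
$J = -483$ ($J = 14 - 497 = -483$)
$c = 60$ ($c = 543 - 483 = 60$)
$\left(2103 + 2858\right) \left(c + \left(23 - 33\right)^{2}\right) = \left(2103 + 2858\right) \left(60 + \left(23 - 33\right)^{2}\right) = 4961 \left(60 + \left(-10\right)^{2}\right) = 4961 \left(60 + 100\right) = 4961 \cdot 160 = 793760$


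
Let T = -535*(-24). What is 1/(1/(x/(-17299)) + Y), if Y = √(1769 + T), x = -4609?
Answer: -79731091/310037993128 + 21242881*√14609/310037993128 ≈ 0.0080243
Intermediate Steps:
T = 12840
Y = √14609 (Y = √(1769 + 12840) = √14609 ≈ 120.87)
1/(1/(x/(-17299)) + Y) = 1/(1/(-4609/(-17299)) + √14609) = 1/(1/(-4609*(-1/17299)) + √14609) = 1/(1/(4609/17299) + √14609) = 1/(17299/4609 + √14609)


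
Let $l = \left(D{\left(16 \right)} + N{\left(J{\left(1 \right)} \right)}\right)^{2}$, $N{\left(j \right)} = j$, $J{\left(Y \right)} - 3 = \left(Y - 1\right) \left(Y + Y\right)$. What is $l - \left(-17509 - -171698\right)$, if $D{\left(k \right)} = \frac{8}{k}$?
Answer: $- \frac{616707}{4} \approx -1.5418 \cdot 10^{5}$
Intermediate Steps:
$J{\left(Y \right)} = 3 + 2 Y \left(-1 + Y\right)$ ($J{\left(Y \right)} = 3 + \left(Y - 1\right) \left(Y + Y\right) = 3 + \left(-1 + Y\right) 2 Y = 3 + 2 Y \left(-1 + Y\right)$)
$l = \frac{49}{4}$ ($l = \left(\frac{8}{16} + \left(3 - 2 + 2 \cdot 1^{2}\right)\right)^{2} = \left(8 \cdot \frac{1}{16} + \left(3 - 2 + 2 \cdot 1\right)\right)^{2} = \left(\frac{1}{2} + \left(3 - 2 + 2\right)\right)^{2} = \left(\frac{1}{2} + 3\right)^{2} = \left(\frac{7}{2}\right)^{2} = \frac{49}{4} \approx 12.25$)
$l - \left(-17509 - -171698\right) = \frac{49}{4} - \left(-17509 - -171698\right) = \frac{49}{4} - \left(-17509 + 171698\right) = \frac{49}{4} - 154189 = - \frac{616707}{4}$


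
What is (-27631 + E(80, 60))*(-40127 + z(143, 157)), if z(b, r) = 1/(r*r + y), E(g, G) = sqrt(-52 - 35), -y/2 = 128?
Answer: 27045717671210/24393 - 978817910*I*sqrt(87)/24393 ≈ 1.1087e+9 - 3.7428e+5*I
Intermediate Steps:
y = -256 (y = -2*128 = -256)
E(g, G) = I*sqrt(87) (E(g, G) = sqrt(-87) = I*sqrt(87))
z(b, r) = 1/(-256 + r**2) (z(b, r) = 1/(r*r - 256) = 1/(r**2 - 256) = 1/(-256 + r**2))
(-27631 + E(80, 60))*(-40127 + z(143, 157)) = (-27631 + I*sqrt(87))*(-40127 + 1/(-256 + 157**2)) = (-27631 + I*sqrt(87))*(-40127 + 1/(-256 + 24649)) = (-27631 + I*sqrt(87))*(-40127 + 1/24393) = (-27631 + I*sqrt(87))*(-978817910/24393) = 27045717671210/24393 - 978817910*I*sqrt(87)/24393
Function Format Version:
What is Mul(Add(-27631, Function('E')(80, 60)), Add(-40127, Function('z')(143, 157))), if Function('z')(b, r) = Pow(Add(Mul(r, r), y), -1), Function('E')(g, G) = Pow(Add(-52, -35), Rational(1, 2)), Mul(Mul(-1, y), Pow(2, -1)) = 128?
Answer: Add(Rational(27045717671210, 24393), Mul(Rational(-978817910, 24393), I, Pow(87, Rational(1, 2)))) ≈ Add(1.1087e+9, Mul(-3.7428e+5, I))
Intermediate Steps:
y = -256 (y = Mul(-2, 128) = -256)
Function('E')(g, G) = Mul(I, Pow(87, Rational(1, 2))) (Function('E')(g, G) = Pow(-87, Rational(1, 2)) = Mul(I, Pow(87, Rational(1, 2))))
Function('z')(b, r) = Pow(Add(-256, Pow(r, 2)), -1) (Function('z')(b, r) = Pow(Add(Mul(r, r), -256), -1) = Pow(Add(Pow(r, 2), -256), -1) = Pow(Add(-256, Pow(r, 2)), -1))
Mul(Add(-27631, Function('E')(80, 60)), Add(-40127, Function('z')(143, 157))) = Mul(Add(-27631, Mul(I, Pow(87, Rational(1, 2)))), Add(-40127, Pow(Add(-256, Pow(157, 2)), -1))) = Mul(Add(-27631, Mul(I, Pow(87, Rational(1, 2)))), Add(-40127, Pow(Add(-256, 24649), -1))) = Mul(Add(-27631, Mul(I, Pow(87, Rational(1, 2)))), Add(-40127, Pow(24393, -1))) = Mul(Add(-27631, Mul(I, Pow(87, Rational(1, 2)))), Add(-40127, Rational(1, 24393))) = Mul(Add(-27631, Mul(I, Pow(87, Rational(1, 2)))), Rational(-978817910, 24393)) = Add(Rational(27045717671210, 24393), Mul(Rational(-978817910, 24393), I, Pow(87, Rational(1, 2))))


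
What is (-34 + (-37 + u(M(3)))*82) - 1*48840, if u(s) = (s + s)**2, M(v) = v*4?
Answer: -4676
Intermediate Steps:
M(v) = 4*v
u(s) = 4*s**2 (u(s) = (2*s)**2 = 4*s**2)
(-34 + (-37 + u(M(3)))*82) - 1*48840 = (-34 + (-37 + 4*(4*3)**2)*82) - 1*48840 = (-34 + (-37 + 4*12**2)*82) - 48840 = (-34 + (-37 + 4*144)*82) - 48840 = (-34 + (-37 + 576)*82) - 48840 = (-34 + 539*82) - 48840 = (-34 + 44198) - 48840 = 44164 - 48840 = -4676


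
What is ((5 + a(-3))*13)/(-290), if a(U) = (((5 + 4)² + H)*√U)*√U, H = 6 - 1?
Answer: 3289/290 ≈ 11.341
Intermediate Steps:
H = 5
a(U) = 86*U (a(U) = (((5 + 4)² + 5)*√U)*√U = ((9² + 5)*√U)*√U = ((81 + 5)*√U)*√U = (86*√U)*√U = 86*U)
((5 + a(-3))*13)/(-290) = ((5 + 86*(-3))*13)/(-290) = ((5 - 258)*13)*(-1/290) = -253*13*(-1/290) = -3289*(-1/290) = 3289/290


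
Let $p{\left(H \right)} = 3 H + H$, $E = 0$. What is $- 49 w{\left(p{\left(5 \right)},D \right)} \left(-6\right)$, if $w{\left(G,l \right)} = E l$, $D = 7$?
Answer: $0$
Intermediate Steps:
$p{\left(H \right)} = 4 H$
$w{\left(G,l \right)} = 0$ ($w{\left(G,l \right)} = 0 l = 0$)
$- 49 w{\left(p{\left(5 \right)},D \right)} \left(-6\right) = \left(-49\right) 0 \left(-6\right) = 0 \left(-6\right) = 0$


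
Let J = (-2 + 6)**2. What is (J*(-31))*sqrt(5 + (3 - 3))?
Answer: -496*sqrt(5) ≈ -1109.1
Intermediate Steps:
J = 16 (J = 4**2 = 16)
(J*(-31))*sqrt(5 + (3 - 3)) = (16*(-31))*sqrt(5 + (3 - 3)) = -496*sqrt(5 + 0) = -496*sqrt(5)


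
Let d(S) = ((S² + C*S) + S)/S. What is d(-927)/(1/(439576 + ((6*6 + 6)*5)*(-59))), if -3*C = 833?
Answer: -1542568646/3 ≈ -5.1419e+8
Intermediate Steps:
C = -833/3 (C = -⅓*833 = -833/3 ≈ -277.67)
d(S) = (S² - 830*S/3)/S (d(S) = ((S² - 833*S/3) + S)/S = (S² - 830*S/3)/S)
d(-927)/(1/(439576 + ((6*6 + 6)*5)*(-59))) = (-830/3 - 927)/(1/(439576 + ((6*6 + 6)*5)*(-59))) = -3611/(3*(1/(439576 + ((36 + 6)*5)*(-59)))) = -3611/(3*(1/(439576 + (42*5)*(-59)))) = -3611/(3*(1/(439576 + 210*(-59)))) = -3611/(3*(1/(439576 - 12390))) = -3611/(3*(1/427186)) = -3611/(3*1/427186) = -3611/3*427186 = -1542568646/3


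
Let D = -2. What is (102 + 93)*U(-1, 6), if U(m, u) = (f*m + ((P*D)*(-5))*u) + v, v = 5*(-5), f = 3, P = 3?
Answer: 29640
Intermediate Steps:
v = -25
U(m, u) = -25 + 3*m + 30*u (U(m, u) = (3*m + ((3*(-2))*(-5))*u) - 25 = (3*m + (-6*(-5))*u) - 25 = (3*m + 30*u) - 25 = -25 + 3*m + 30*u)
(102 + 93)*U(-1, 6) = (102 + 93)*(-25 + 3*(-1) + 30*6) = 195*(-25 - 3 + 180) = 195*152 = 29640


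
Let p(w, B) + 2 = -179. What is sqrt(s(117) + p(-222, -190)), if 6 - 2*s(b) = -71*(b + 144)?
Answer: 5*sqrt(1454)/2 ≈ 95.328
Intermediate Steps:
p(w, B) = -181 (p(w, B) = -2 - 179 = -181)
s(b) = 5115 + 71*b/2 (s(b) = 3 - (-71)*(b + 144)/2 = 3 - (-71)*(144 + b)/2 = 3 - (-10224 - 71*b)/2 = 3 + (5112 + 71*b/2) = 5115 + 71*b/2)
sqrt(s(117) + p(-222, -190)) = sqrt((5115 + (71/2)*117) - 181) = sqrt((5115 + 8307/2) - 181) = sqrt(18537/2 - 181) = sqrt(18175/2) = 5*sqrt(1454)/2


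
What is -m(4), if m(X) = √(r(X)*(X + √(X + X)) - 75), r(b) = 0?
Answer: -5*I*√3 ≈ -8.6602*I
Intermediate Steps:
m(X) = 5*I*√3 (m(X) = √(0*(X + √(X + X)) - 75) = √(0*(X + √(2*X)) - 75) = √(0*(X + √2*√X) - 75) = √(0 - 75) = √(-75) = 5*I*√3)
-m(4) = -5*I*√3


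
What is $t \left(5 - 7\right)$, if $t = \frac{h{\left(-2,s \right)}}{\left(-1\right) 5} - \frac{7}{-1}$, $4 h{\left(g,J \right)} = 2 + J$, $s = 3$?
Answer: $- \frac{27}{2} \approx -13.5$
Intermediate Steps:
$h{\left(g,J \right)} = \frac{1}{2} + \frac{J}{4}$ ($h{\left(g,J \right)} = \frac{2 + J}{4} = \frac{1}{2} + \frac{J}{4}$)
$t = \frac{27}{4}$ ($t = \frac{\frac{1}{2} + \frac{1}{4} \cdot 3}{\left(-1\right) 5} - \frac{7}{-1} = \frac{\frac{1}{2} + \frac{3}{4}}{-5} - -7 = \frac{5}{4} \left(- \frac{1}{5}\right) + 7 = - \frac{1}{4} + 7 = \frac{27}{4} \approx 6.75$)
$t \left(5 - 7\right) = \frac{27 \left(5 - 7\right)}{4} = \frac{27}{4} \left(-2\right) = - \frac{27}{2}$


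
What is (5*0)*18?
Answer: 0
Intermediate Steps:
(5*0)*18 = 0*18 = 0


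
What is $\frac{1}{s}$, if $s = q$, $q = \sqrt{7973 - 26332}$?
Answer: $- \frac{i \sqrt{18359}}{18359} \approx - 0.0073803 i$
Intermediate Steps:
$q = i \sqrt{18359}$ ($q = \sqrt{-18359} = i \sqrt{18359} \approx 135.5 i$)
$s = i \sqrt{18359} \approx 135.5 i$
$\frac{1}{s} = \frac{1}{i \sqrt{18359}} = - \frac{i \sqrt{18359}}{18359}$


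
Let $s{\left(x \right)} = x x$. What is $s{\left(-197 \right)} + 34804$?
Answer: $73613$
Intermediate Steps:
$s{\left(x \right)} = x^{2}$
$s{\left(-197 \right)} + 34804 = \left(-197\right)^{2} + 34804 = 38809 + 34804 = 73613$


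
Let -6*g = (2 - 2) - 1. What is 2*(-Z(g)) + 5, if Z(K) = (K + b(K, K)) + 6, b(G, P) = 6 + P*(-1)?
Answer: -19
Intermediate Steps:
g = ⅙ (g = -((2 - 2) - 1)/6 = -(0 - 1)/6 = -⅙*(-1) = ⅙ ≈ 0.16667)
b(G, P) = 6 - P
Z(K) = 12 (Z(K) = (K + (6 - K)) + 6 = 6 + 6 = 12)
2*(-Z(g)) + 5 = 2*(-1*12) + 5 = 2*(-12) + 5 = -24 + 5 = -19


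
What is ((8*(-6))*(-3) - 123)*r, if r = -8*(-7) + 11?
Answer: 1407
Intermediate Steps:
r = 67 (r = 56 + 11 = 67)
((8*(-6))*(-3) - 123)*r = ((8*(-6))*(-3) - 123)*67 = (-48*(-3) - 123)*67 = (144 - 123)*67 = 21*67 = 1407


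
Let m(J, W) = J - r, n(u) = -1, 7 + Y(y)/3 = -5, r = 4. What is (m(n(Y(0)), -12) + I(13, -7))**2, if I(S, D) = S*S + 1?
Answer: 27225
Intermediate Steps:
Y(y) = -36 (Y(y) = -21 + 3*(-5) = -21 - 15 = -36)
m(J, W) = -4 + J (m(J, W) = J - 1*4 = J - 4 = -4 + J)
I(S, D) = 1 + S**2 (I(S, D) = S**2 + 1 = 1 + S**2)
(m(n(Y(0)), -12) + I(13, -7))**2 = ((-4 - 1) + (1 + 13**2))**2 = (-5 + (1 + 169))**2 = (-5 + 170)**2 = 165**2 = 27225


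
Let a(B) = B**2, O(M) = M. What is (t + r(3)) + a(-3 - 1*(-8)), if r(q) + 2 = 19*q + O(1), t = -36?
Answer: 45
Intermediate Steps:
r(q) = -1 + 19*q (r(q) = -2 + (19*q + 1) = -2 + (1 + 19*q) = -1 + 19*q)
(t + r(3)) + a(-3 - 1*(-8)) = (-36 + (-1 + 19*3)) + (-3 - 1*(-8))**2 = (-36 + (-1 + 57)) + (-3 + 8)**2 = (-36 + 56) + 5**2 = 20 + 25 = 45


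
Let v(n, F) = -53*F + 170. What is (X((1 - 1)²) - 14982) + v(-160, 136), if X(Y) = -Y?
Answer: -22020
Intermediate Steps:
v(n, F) = 170 - 53*F
(X((1 - 1)²) - 14982) + v(-160, 136) = (-(1 - 1)² - 14982) + (170 - 53*136) = (-1*0² - 14982) + (170 - 7208) = (-1*0 - 14982) - 7038 = (0 - 14982) - 7038 = -14982 - 7038 = -22020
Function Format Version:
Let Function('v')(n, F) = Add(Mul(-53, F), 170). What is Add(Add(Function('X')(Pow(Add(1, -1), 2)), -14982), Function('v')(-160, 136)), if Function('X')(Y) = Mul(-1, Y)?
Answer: -22020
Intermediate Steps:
Function('v')(n, F) = Add(170, Mul(-53, F))
Add(Add(Function('X')(Pow(Add(1, -1), 2)), -14982), Function('v')(-160, 136)) = Add(Add(Mul(-1, Pow(Add(1, -1), 2)), -14982), Add(170, Mul(-53, 136))) = Add(Add(Mul(-1, Pow(0, 2)), -14982), Add(170, -7208)) = Add(Add(Mul(-1, 0), -14982), -7038) = Add(Add(0, -14982), -7038) = Add(-14982, -7038) = -22020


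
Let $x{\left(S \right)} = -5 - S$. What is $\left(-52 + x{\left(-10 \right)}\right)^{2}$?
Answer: $2209$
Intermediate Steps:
$\left(-52 + x{\left(-10 \right)}\right)^{2} = \left(-52 - -5\right)^{2} = \left(-52 + \left(-5 + 10\right)\right)^{2} = \left(-52 + 5\right)^{2} = \left(-47\right)^{2} = 2209$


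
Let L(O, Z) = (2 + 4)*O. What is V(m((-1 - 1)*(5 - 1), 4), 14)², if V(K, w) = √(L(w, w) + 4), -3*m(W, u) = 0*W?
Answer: 88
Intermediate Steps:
L(O, Z) = 6*O
m(W, u) = 0 (m(W, u) = -0*W = -⅓*0 = 0)
V(K, w) = √(4 + 6*w) (V(K, w) = √(6*w + 4) = √(4 + 6*w))
V(m((-1 - 1)*(5 - 1), 4), 14)² = (√(4 + 6*14))² = (√(4 + 84))² = (√88)² = (2*√22)² = 88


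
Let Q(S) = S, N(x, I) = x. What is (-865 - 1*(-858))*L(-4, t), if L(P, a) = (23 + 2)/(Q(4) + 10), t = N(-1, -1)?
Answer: -25/2 ≈ -12.500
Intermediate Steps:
t = -1
L(P, a) = 25/14 (L(P, a) = (23 + 2)/(4 + 10) = 25/14)
(-865 - 1*(-858))*L(-4, t) = (-865 - 1*(-858))*(25/14) = (-865 + 858)*(25/14) = -7*25/14 = -25/2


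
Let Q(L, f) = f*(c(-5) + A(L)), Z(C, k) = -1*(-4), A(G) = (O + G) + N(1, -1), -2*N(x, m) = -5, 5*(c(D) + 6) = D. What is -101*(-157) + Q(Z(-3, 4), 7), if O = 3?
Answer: 31749/2 ≈ 15875.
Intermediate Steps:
c(D) = -6 + D/5
N(x, m) = 5/2 (N(x, m) = -1/2*(-5) = 5/2)
A(G) = 11/2 + G (A(G) = (3 + G) + 5/2 = 11/2 + G)
Z(C, k) = 4
Q(L, f) = f*(-3/2 + L) (Q(L, f) = f*((-6 + (1/5)*(-5)) + (11/2 + L)) = f*((-6 - 1) + (11/2 + L)) = f*(-7 + (11/2 + L)) = f*(-3/2 + L))
-101*(-157) + Q(Z(-3, 4), 7) = -101*(-157) + (1/2)*7*(-3 + 2*4) = 15857 + (1/2)*7*(-3 + 8) = 15857 + (1/2)*7*5 = 15857 + 35/2 = 31749/2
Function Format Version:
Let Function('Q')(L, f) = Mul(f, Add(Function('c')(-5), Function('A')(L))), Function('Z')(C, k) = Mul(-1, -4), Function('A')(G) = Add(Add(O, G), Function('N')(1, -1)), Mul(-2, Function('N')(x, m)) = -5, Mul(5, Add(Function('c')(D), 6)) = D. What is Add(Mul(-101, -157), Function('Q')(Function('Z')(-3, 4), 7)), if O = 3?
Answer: Rational(31749, 2) ≈ 15875.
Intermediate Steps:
Function('c')(D) = Add(-6, Mul(Rational(1, 5), D))
Function('N')(x, m) = Rational(5, 2) (Function('N')(x, m) = Mul(Rational(-1, 2), -5) = Rational(5, 2))
Function('A')(G) = Add(Rational(11, 2), G) (Function('A')(G) = Add(Add(3, G), Rational(5, 2)) = Add(Rational(11, 2), G))
Function('Z')(C, k) = 4
Function('Q')(L, f) = Mul(f, Add(Rational(-3, 2), L)) (Function('Q')(L, f) = Mul(f, Add(Add(-6, Mul(Rational(1, 5), -5)), Add(Rational(11, 2), L))) = Mul(f, Add(Add(-6, -1), Add(Rational(11, 2), L))) = Mul(f, Add(-7, Add(Rational(11, 2), L))) = Mul(f, Add(Rational(-3, 2), L)))
Add(Mul(-101, -157), Function('Q')(Function('Z')(-3, 4), 7)) = Add(Mul(-101, -157), Mul(Rational(1, 2), 7, Add(-3, Mul(2, 4)))) = Add(15857, Mul(Rational(1, 2), 7, Add(-3, 8))) = Add(15857, Mul(Rational(1, 2), 7, 5)) = Add(15857, Rational(35, 2)) = Rational(31749, 2)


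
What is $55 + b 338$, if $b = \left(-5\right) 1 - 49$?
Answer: $-18197$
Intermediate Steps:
$b = -54$ ($b = -5 - 49 = -54$)
$55 + b 338 = 55 - 18252 = -18197$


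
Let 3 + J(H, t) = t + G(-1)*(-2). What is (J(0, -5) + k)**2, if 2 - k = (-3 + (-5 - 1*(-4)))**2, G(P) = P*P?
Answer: 576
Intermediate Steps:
G(P) = P**2
k = -14 (k = 2 - (-3 + (-5 - 1*(-4)))**2 = 2 - (-3 + (-5 + 4))**2 = 2 - (-3 - 1)**2 = 2 - 1*(-4)**2 = 2 - 1*16 = 2 - 16 = -14)
J(H, t) = -5 + t (J(H, t) = -3 + (t + (-1)**2*(-2)) = -3 + (t + 1*(-2)) = -3 + (t - 2) = -3 + (-2 + t) = -5 + t)
(J(0, -5) + k)**2 = ((-5 - 5) - 14)**2 = (-10 - 14)**2 = (-24)**2 = 576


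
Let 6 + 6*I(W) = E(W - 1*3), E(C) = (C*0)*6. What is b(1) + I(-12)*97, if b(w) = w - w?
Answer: -97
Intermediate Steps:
b(w) = 0
E(C) = 0 (E(C) = 0*6 = 0)
I(W) = -1 (I(W) = -1 + (⅙)*0 = -1 + 0 = -1)
b(1) + I(-12)*97 = 0 - 1*97 = 0 - 97 = -97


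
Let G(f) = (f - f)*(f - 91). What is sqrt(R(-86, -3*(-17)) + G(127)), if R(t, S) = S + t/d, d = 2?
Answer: 2*sqrt(2) ≈ 2.8284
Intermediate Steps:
R(t, S) = S + t/2
G(f) = 0 (G(f) = 0*(-91 + f) = 0)
sqrt(R(-86, -3*(-17)) + G(127)) = sqrt((-3*(-17) + (1/2)*(-86)) + 0) = sqrt((51 - 43) + 0) = sqrt(8 + 0) = sqrt(8) = 2*sqrt(2)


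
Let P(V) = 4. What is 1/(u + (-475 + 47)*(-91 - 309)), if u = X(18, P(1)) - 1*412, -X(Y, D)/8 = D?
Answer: 1/170756 ≈ 5.8563e-6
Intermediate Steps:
X(Y, D) = -8*D
u = -444 (u = -8*4 - 1*412 = -32 - 412 = -444)
1/(u + (-475 + 47)*(-91 - 309)) = 1/(-444 + (-475 + 47)*(-91 - 309)) = 1/(-444 - 428*(-400)) = 1/(-444 + 171200) = 1/170756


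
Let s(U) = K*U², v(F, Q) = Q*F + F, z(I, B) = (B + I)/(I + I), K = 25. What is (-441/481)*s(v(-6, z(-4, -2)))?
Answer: -4862025/1924 ≈ -2527.0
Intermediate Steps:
z(I, B) = (B + I)/(2*I) (z(I, B) = (B + I)/((2*I)) = (B + I)*(1/(2*I)) = (B + I)/(2*I))
v(F, Q) = F + F*Q (v(F, Q) = F*Q + F = F + F*Q)
s(U) = 25*U²
(-441/481)*s(v(-6, z(-4, -2))) = (-441/481)*(25*(-6*(1 + (½)*(-2 - 4)/(-4)))²) = (-441*1/481)*(25*(-6*(1 + (½)*(-¼)*(-6)))²) = -11025*(-6*(1 + ¾))²/481 = -11025*(-6*7/4)²/481 = -11025*(-21/2)²/481 = -11025*441/(481*4) = -441/481*11025/4 = -4862025/1924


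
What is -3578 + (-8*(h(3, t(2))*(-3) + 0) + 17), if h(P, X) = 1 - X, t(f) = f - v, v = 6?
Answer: -3441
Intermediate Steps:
t(f) = -6 + f (t(f) = f - 1*6 = f - 6 = -6 + f)
-3578 + (-8*(h(3, t(2))*(-3) + 0) + 17) = -3578 + (-8*((1 - (-6 + 2))*(-3) + 0) + 17) = -3578 + (-8*((1 - 1*(-4))*(-3) + 0) + 17) = -3578 + (-8*((1 + 4)*(-3) + 0) + 17) = -3578 + (-8*(5*(-3) + 0) + 17) = -3578 + (-8*(-15 + 0) + 17) = -3578 + (-8*(-15) + 17) = -3578 + (120 + 17) = -3578 + 137 = -3441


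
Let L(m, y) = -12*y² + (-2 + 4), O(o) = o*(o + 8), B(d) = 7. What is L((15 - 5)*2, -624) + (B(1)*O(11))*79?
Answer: -4556933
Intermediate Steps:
O(o) = o*(8 + o)
L(m, y) = 2 - 12*y² (L(m, y) = -12*y² + 2 = 2 - 12*y²)
L((15 - 5)*2, -624) + (B(1)*O(11))*79 = (2 - 12*(-624)²) + (7*(11*(8 + 11)))*79 = (2 - 12*389376) + (7*(11*19))*79 = (2 - 4672512) + (7*209)*79 = -4672510 + 1463*79 = -4672510 + 115577 = -4556933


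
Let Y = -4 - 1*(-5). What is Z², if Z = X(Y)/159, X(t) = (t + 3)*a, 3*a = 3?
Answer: 16/25281 ≈ 0.00063289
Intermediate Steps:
a = 1 (a = (⅓)*3 = 1)
Y = 1 (Y = -4 + 5 = 1)
X(t) = 3 + t (X(t) = (t + 3)*1 = (3 + t)*1 = 3 + t)
Z = 4/159 (Z = (3 + 1)/159 = 4*(1/159) = 4/159 ≈ 0.025157)
Z² = (4/159)² = 16/25281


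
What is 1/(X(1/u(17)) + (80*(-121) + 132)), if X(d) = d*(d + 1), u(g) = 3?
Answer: -9/85928 ≈ -0.00010474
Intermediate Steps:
X(d) = d*(1 + d)
1/(X(1/u(17)) + (80*(-121) + 132)) = 1/((1 + 1/3)/3 + (80*(-121) + 132)) = 1/((1 + ⅓)/3 + (-9680 + 132)) = 1/((⅓)*(4/3) - 9548) = 1/(4/9 - 9548) = 1/(-85928/9) = -9/85928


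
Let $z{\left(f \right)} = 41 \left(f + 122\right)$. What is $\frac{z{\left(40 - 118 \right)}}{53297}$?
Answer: $\frac{1804}{53297} \approx 0.033848$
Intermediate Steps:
$z{\left(f \right)} = 5002 + 41 f$ ($z{\left(f \right)} = 41 \left(122 + f\right) = 5002 + 41 f$)
$\frac{z{\left(40 - 118 \right)}}{53297} = \frac{5002 + 41 \left(40 - 118\right)}{53297} = \left(5002 + 41 \left(40 - 118\right)\right) \frac{1}{53297} = \left(5002 + 41 \left(-78\right)\right) \frac{1}{53297} = \left(5002 - 3198\right) \frac{1}{53297} = 1804 \cdot \frac{1}{53297} = \frac{1804}{53297}$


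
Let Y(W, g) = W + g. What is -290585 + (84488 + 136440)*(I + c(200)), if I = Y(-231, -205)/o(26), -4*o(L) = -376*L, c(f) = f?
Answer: 26795773013/611 ≈ 4.3856e+7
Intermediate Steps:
o(L) = 94*L (o(L) = -(-94)*L = 94*L)
I = -109/611 (I = (-231 - 205)/((94*26)) = -436/2444 = -436*1/2444 = -109/611 ≈ -0.17840)
-290585 + (84488 + 136440)*(I + c(200)) = -290585 + (84488 + 136440)*(-109/611 + 200) = -290585 + 220928*(122091/611) = -290585 + 26973320448/611 = 26795773013/611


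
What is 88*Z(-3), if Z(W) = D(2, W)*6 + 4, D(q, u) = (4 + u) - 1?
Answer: 352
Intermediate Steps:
D(q, u) = 3 + u
Z(W) = 22 + 6*W (Z(W) = (3 + W)*6 + 4 = (18 + 6*W) + 4 = 22 + 6*W)
88*Z(-3) = 88*(22 + 6*(-3)) = 88*(22 - 18) = 88*4 = 352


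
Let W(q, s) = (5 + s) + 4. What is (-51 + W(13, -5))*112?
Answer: -5264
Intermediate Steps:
W(q, s) = 9 + s
(-51 + W(13, -5))*112 = (-51 + (9 - 5))*112 = (-51 + 4)*112 = -47*112 = -5264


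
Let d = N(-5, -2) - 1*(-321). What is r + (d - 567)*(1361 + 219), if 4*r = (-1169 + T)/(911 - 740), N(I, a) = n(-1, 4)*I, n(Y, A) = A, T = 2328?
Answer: -15130019/36 ≈ -4.2028e+5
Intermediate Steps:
N(I, a) = 4*I
r = 61/36 (r = ((-1169 + 2328)/(911 - 740))/4 = (1159/171)/4 = (1159*(1/171))/4 = (¼)*(61/9) = 61/36 ≈ 1.6944)
d = 301 (d = 4*(-5) - 1*(-321) = -20 + 321 = 301)
r + (d - 567)*(1361 + 219) = 61/36 + (301 - 567)*(1361 + 219) = 61/36 - 266*1580 = 61/36 - 420280 = -15130019/36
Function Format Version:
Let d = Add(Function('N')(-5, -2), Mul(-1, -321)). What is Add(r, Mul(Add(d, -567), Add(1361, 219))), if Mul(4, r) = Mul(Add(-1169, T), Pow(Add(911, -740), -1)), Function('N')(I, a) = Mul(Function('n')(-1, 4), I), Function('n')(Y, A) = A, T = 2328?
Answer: Rational(-15130019, 36) ≈ -4.2028e+5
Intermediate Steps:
Function('N')(I, a) = Mul(4, I)
r = Rational(61, 36) (r = Mul(Rational(1, 4), Mul(Add(-1169, 2328), Pow(Add(911, -740), -1))) = Mul(Rational(1, 4), Mul(1159, Pow(171, -1))) = Mul(Rational(1, 4), Mul(1159, Rational(1, 171))) = Mul(Rational(1, 4), Rational(61, 9)) = Rational(61, 36) ≈ 1.6944)
d = 301 (d = Add(Mul(4, -5), Mul(-1, -321)) = Add(-20, 321) = 301)
Add(r, Mul(Add(d, -567), Add(1361, 219))) = Add(Rational(61, 36), Mul(Add(301, -567), Add(1361, 219))) = Add(Rational(61, 36), Mul(-266, 1580)) = Add(Rational(61, 36), -420280) = Rational(-15130019, 36)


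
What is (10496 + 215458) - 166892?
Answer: 59062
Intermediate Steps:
(10496 + 215458) - 166892 = 225954 - 166892 = 59062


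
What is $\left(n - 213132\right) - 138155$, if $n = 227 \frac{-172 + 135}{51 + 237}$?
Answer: $- \frac{101179055}{288} \approx -3.5132 \cdot 10^{5}$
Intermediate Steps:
$n = - \frac{8399}{288}$ ($n = 227 \left(- \frac{37}{288}\right) = - \frac{8399}{288} \approx -29.163$)
$\left(n - 213132\right) - 138155 = \left(- \frac{8399}{288} - 213132\right) - 138155 = - \frac{61390415}{288} - 138155 = - \frac{101179055}{288}$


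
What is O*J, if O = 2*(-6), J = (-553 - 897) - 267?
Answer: 20604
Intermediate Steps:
J = -1717 (J = -1450 - 267 = -1717)
O = -12
O*J = -12*(-1717) = 20604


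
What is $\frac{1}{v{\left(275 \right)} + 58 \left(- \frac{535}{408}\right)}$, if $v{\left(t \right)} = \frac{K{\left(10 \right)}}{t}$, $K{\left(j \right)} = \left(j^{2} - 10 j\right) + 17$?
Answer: $- \frac{56100}{4263157} \approx -0.013159$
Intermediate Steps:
$K{\left(j \right)} = 17 + j^{2} - 10 j$
$v{\left(t \right)} = \frac{17}{t}$ ($v{\left(t \right)} = \frac{17 + 10^{2} - 100}{t} = \frac{17 + 100 - 100}{t} = \frac{17}{t}$)
$\frac{1}{v{\left(275 \right)} + 58 \left(- \frac{535}{408}\right)} = \frac{1}{\frac{17}{275} + 58 \left(- \frac{535}{408}\right)} = \frac{1}{\frac{17}{275} - \frac{15515}{204}} = \frac{1}{- \frac{4263157}{56100}} = - \frac{56100}{4263157}$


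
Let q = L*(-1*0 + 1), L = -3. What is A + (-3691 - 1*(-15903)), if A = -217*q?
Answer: 12863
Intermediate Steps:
q = -3 (q = -3*(-1*0 + 1) = -3*(0 + 1) = -3*1 = -3)
A = 651 (A = -217*(-3) = 651)
A + (-3691 - 1*(-15903)) = 651 + (-3691 - 1*(-15903)) = 651 + (-3691 + 15903) = 651 + 12212 = 12863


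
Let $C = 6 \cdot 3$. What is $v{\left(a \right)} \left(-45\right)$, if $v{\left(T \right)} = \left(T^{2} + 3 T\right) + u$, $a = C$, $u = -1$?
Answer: $-16965$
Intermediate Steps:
$C = 18$
$a = 18$
$v{\left(T \right)} = -1 + T^{2} + 3 T$ ($v{\left(T \right)} = \left(T^{2} + 3 T\right) - 1 = -1 + T^{2} + 3 T$)
$v{\left(a \right)} \left(-45\right) = \left(-1 + 18^{2} + 3 \cdot 18\right) \left(-45\right) = \left(-1 + 324 + 54\right) \left(-45\right) = 377 \left(-45\right) = -16965$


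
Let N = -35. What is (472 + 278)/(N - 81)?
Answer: -375/58 ≈ -6.4655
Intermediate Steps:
(472 + 278)/(N - 81) = (472 + 278)/(-35 - 81) = 750/(-116) = 750*(-1/116) = -375/58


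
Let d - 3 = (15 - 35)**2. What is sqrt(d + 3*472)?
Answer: sqrt(1819) ≈ 42.650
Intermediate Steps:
d = 403 (d = 3 + (15 - 35)**2 = 3 + (-20)**2 = 3 + 400 = 403)
sqrt(d + 3*472) = sqrt(403 + 3*472) = sqrt(403 + 1416) = sqrt(1819)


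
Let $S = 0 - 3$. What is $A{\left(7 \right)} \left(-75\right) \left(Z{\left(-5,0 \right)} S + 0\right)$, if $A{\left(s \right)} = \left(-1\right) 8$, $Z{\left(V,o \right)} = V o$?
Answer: $0$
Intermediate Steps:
$A{\left(s \right)} = -8$
$S = -3$
$A{\left(7 \right)} \left(-75\right) \left(Z{\left(-5,0 \right)} S + 0\right) = \left(-8\right) \left(-75\right) \left(\left(-5\right) 0 \left(-3\right) + 0\right) = 600 \left(0 \left(-3\right) + 0\right) = 600 \left(0 + 0\right) = 600 \cdot 0 = 0$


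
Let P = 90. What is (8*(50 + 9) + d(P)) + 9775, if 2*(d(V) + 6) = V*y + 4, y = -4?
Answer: 10063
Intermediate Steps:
d(V) = -4 - 2*V (d(V) = -6 + (V*(-4) + 4)/2 = -6 + (-4*V + 4)/2 = -6 + (4 - 4*V)/2 = -6 + (2 - 2*V) = -4 - 2*V)
(8*(50 + 9) + d(P)) + 9775 = (8*(50 + 9) + (-4 - 2*90)) + 9775 = (8*59 + (-4 - 180)) + 9775 = (472 - 184) + 9775 = 288 + 9775 = 10063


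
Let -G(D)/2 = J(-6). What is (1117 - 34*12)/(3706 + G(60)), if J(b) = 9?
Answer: 709/3688 ≈ 0.19225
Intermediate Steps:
G(D) = -18 (G(D) = -2*9 = -18)
(1117 - 34*12)/(3706 + G(60)) = (1117 - 34*12)/(3706 - 18) = (1117 - 408)/3688 = 709*(1/3688) = 709/3688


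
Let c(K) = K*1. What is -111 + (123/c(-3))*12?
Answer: -603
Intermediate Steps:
c(K) = K
-111 + (123/c(-3))*12 = -111 + (123/(-3))*12 = -111 + (123*(-⅓))*12 = -111 - 41*12 = -111 - 492 = -603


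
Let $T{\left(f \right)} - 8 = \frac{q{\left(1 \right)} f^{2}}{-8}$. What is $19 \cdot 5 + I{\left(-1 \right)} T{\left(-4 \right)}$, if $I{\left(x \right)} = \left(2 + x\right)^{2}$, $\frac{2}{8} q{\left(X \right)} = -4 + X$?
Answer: $127$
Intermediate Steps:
$q{\left(X \right)} = -16 + 4 X$ ($q{\left(X \right)} = 4 \left(-4 + X\right) = -16 + 4 X$)
$T{\left(f \right)} = 8 + \frac{3 f^{2}}{2}$ ($T{\left(f \right)} = 8 + \frac{\left(-16 + 4 \cdot 1\right) f^{2}}{-8} = 8 + \left(-16 + 4\right) f^{2} \left(- \frac{1}{8}\right) = 8 + - 12 f^{2} \left(- \frac{1}{8}\right) = 8 + \frac{3 f^{2}}{2}$)
$19 \cdot 5 + I{\left(-1 \right)} T{\left(-4 \right)} = 19 \cdot 5 + \left(2 - 1\right)^{2} \left(8 + \frac{3 \left(-4\right)^{2}}{2}\right) = 95 + 1^{2} \left(8 + \frac{3}{2} \cdot 16\right) = 95 + 1 \left(8 + 24\right) = 95 + 1 \cdot 32 = 95 + 32 = 127$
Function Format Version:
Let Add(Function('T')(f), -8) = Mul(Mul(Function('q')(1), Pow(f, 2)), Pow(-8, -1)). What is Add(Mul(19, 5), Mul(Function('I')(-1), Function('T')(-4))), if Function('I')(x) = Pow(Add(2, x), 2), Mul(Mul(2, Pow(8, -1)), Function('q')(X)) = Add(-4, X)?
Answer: 127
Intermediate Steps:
Function('q')(X) = Add(-16, Mul(4, X)) (Function('q')(X) = Mul(4, Add(-4, X)) = Add(-16, Mul(4, X)))
Function('T')(f) = Add(8, Mul(Rational(3, 2), Pow(f, 2))) (Function('T')(f) = Add(8, Mul(Mul(Add(-16, Mul(4, 1)), Pow(f, 2)), Pow(-8, -1))) = Add(8, Mul(Mul(Add(-16, 4), Pow(f, 2)), Rational(-1, 8))) = Add(8, Mul(Mul(-12, Pow(f, 2)), Rational(-1, 8))) = Add(8, Mul(Rational(3, 2), Pow(f, 2))))
Add(Mul(19, 5), Mul(Function('I')(-1), Function('T')(-4))) = Add(Mul(19, 5), Mul(Pow(Add(2, -1), 2), Add(8, Mul(Rational(3, 2), Pow(-4, 2))))) = Add(95, Mul(Pow(1, 2), Add(8, Mul(Rational(3, 2), 16)))) = Add(95, Mul(1, Add(8, 24))) = Add(95, Mul(1, 32)) = Add(95, 32) = 127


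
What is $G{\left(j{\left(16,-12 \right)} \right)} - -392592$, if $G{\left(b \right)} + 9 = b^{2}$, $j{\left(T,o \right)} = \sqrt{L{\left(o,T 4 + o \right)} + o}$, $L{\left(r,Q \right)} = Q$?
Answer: $392623$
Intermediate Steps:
$j{\left(T,o \right)} = \sqrt{2 o + 4 T}$ ($j{\left(T,o \right)} = \sqrt{\left(T 4 + o\right) + o} = \sqrt{\left(4 T + o\right) + o} = \sqrt{\left(o + 4 T\right) + o} = \sqrt{2 o + 4 T}$)
$G{\left(b \right)} = -9 + b^{2}$
$G{\left(j{\left(16,-12 \right)} \right)} - -392592 = \left(-9 + \left(\sqrt{2 \left(-12\right) + 4 \cdot 16}\right)^{2}\right) - -392592 = \left(-9 + \left(\sqrt{-24 + 64}\right)^{2}\right) + 392592 = \left(-9 + \left(\sqrt{40}\right)^{2}\right) + 392592 = \left(-9 + \left(2 \sqrt{10}\right)^{2}\right) + 392592 = \left(-9 + 40\right) + 392592 = 31 + 392592 = 392623$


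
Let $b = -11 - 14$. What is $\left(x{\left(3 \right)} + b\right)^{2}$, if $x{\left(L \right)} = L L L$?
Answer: $4$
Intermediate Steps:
$x{\left(L \right)} = L^{3}$ ($x{\left(L \right)} = L^{2} L = L^{3}$)
$b = -25$
$\left(x{\left(3 \right)} + b\right)^{2} = \left(3^{3} - 25\right)^{2} = \left(27 - 25\right)^{2} = 2^{2} = 4$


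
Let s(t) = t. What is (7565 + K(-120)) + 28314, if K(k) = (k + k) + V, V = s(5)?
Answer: 35644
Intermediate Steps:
V = 5
K(k) = 5 + 2*k (K(k) = (k + k) + 5 = 2*k + 5 = 5 + 2*k)
(7565 + K(-120)) + 28314 = (7565 + (5 + 2*(-120))) + 28314 = (7565 + (5 - 240)) + 28314 = (7565 - 235) + 28314 = 7330 + 28314 = 35644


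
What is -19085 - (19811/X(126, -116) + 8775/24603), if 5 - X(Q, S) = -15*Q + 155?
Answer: -272505547411/14269740 ≈ -19097.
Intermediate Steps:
X(Q, S) = -150 + 15*Q (X(Q, S) = 5 - (-15*Q + 155) = 5 - (155 - 15*Q) = 5 + (-155 + 15*Q) = -150 + 15*Q)
-19085 - (19811/X(126, -116) + 8775/24603) = -19085 - (19811/(-150 + 15*126) + 8775/24603) = -19085 - (19811/(-150 + 1890) + 8775*(1/24603)) = -19085 - (19811/1740 + 2925/8201) = -19085 - 1*167559511/14269740 = -19085 - 167559511/14269740 = -272505547411/14269740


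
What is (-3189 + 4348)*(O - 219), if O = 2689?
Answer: 2862730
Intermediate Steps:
(-3189 + 4348)*(O - 219) = (-3189 + 4348)*(2689 - 219) = 1159*2470 = 2862730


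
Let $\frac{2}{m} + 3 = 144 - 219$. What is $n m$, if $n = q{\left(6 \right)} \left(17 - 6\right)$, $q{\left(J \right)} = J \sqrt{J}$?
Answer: $- \frac{22 \sqrt{6}}{13} \approx -4.1453$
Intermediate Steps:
$m = - \frac{1}{39}$ ($m = \frac{2}{-3 + \left(144 - 219\right)} = \frac{2}{-3 - 75} = \frac{2}{-78} = 2 \left(- \frac{1}{78}\right) = - \frac{1}{39} \approx -0.025641$)
$q{\left(J \right)} = J^{\frac{3}{2}}$
$n = 66 \sqrt{6}$ ($n = 6^{\frac{3}{2}} \left(17 - 6\right) = 6 \sqrt{6} \cdot 11 = 66 \sqrt{6} \approx 161.67$)
$n m = 66 \sqrt{6} \left(- \frac{1}{39}\right) = - \frac{22 \sqrt{6}}{13}$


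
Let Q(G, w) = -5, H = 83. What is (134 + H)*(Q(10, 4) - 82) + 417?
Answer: -18462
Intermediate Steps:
(134 + H)*(Q(10, 4) - 82) + 417 = (134 + 83)*(-5 - 82) + 417 = 217*(-87) + 417 = -18879 + 417 = -18462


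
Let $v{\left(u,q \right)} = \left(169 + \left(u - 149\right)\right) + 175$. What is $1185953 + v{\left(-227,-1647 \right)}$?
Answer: $1185921$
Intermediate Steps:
$v{\left(u,q \right)} = 195 + u$ ($v{\left(u,q \right)} = \left(169 + \left(-149 + u\right)\right) + 175 = \left(20 + u\right) + 175 = 195 + u$)
$1185953 + v{\left(-227,-1647 \right)} = 1185953 + \left(195 - 227\right) = 1185953 - 32 = 1185921$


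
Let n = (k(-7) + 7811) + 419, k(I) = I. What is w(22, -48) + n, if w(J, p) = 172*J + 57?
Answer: 12064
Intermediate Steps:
n = 8223 (n = (-7 + 7811) + 419 = 7804 + 419 = 8223)
w(J, p) = 57 + 172*J
w(22, -48) + n = (57 + 172*22) + 8223 = (57 + 3784) + 8223 = 3841 + 8223 = 12064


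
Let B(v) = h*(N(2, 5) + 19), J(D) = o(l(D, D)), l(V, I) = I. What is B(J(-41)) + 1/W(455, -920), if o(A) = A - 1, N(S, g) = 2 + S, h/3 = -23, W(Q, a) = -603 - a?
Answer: -503078/317 ≈ -1587.0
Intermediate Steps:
h = -69 (h = 3*(-23) = -69)
o(A) = -1 + A
J(D) = -1 + D
B(v) = -1587 (B(v) = -69*((2 + 2) + 19) = -69*(4 + 19) = -69*23 = -1587)
B(J(-41)) + 1/W(455, -920) = -1587 + 1/(-603 - 1*(-920)) = -1587 + 1/(-603 + 920) = -1587 + 1/317 = -503078/317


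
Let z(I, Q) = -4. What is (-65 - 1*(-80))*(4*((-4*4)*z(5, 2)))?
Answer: 3840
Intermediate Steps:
(-65 - 1*(-80))*(4*((-4*4)*z(5, 2))) = (-65 - 1*(-80))*(4*(-4*4*(-4))) = (-65 + 80)*(4*(-16*(-4))) = 15*(4*64) = 15*256 = 3840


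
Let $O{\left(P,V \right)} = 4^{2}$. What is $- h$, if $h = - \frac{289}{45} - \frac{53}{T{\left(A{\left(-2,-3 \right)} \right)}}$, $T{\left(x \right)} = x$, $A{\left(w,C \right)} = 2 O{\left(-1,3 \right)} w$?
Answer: $\frac{16111}{2880} \approx 5.5941$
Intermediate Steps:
$O{\left(P,V \right)} = 16$
$A{\left(w,C \right)} = 32 w$ ($A{\left(w,C \right)} = 2 \cdot 16 w = 32 w$)
$h = - \frac{16111}{2880}$ ($h = - \frac{289}{45} - \frac{53}{32 \left(-2\right)} = \left(-289\right) \frac{1}{45} - \frac{53}{-64} = - \frac{289}{45} - - \frac{53}{64} = - \frac{289}{45} + \frac{53}{64} = - \frac{16111}{2880} \approx -5.5941$)
$- h = \left(-1\right) \left(- \frac{16111}{2880}\right) = \frac{16111}{2880}$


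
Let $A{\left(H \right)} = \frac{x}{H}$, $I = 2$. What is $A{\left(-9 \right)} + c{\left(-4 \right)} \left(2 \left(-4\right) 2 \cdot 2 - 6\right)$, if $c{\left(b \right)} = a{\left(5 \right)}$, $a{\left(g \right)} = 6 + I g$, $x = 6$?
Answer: $- \frac{1826}{3} \approx -608.67$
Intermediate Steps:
$a{\left(g \right)} = 6 + 2 g$
$c{\left(b \right)} = 16$ ($c{\left(b \right)} = 6 + 2 \cdot 5 = 6 + 10 = 16$)
$A{\left(H \right)} = \frac{6}{H}$
$A{\left(-9 \right)} + c{\left(-4 \right)} \left(2 \left(-4\right) 2 \cdot 2 - 6\right) = \frac{6}{-9} + 16 \left(2 \left(-4\right) 2 \cdot 2 - 6\right) = 6 \left(- \frac{1}{9}\right) + 16 \left(\left(-8\right) 2 \cdot 2 - 6\right) = - \frac{2}{3} + 16 \left(\left(-16\right) 2 - 6\right) = - \frac{2}{3} + 16 \left(-32 - 6\right) = - \frac{2}{3} + 16 \left(-38\right) = - \frac{2}{3} - 608 = - \frac{1826}{3}$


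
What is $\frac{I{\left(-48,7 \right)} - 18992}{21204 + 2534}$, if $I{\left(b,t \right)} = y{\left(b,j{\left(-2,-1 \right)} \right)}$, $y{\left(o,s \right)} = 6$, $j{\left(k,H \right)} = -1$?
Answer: $- \frac{863}{1079} \approx -0.79981$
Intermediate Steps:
$I{\left(b,t \right)} = 6$
$\frac{I{\left(-48,7 \right)} - 18992}{21204 + 2534} = \frac{6 - 18992}{21204 + 2534} = - \frac{18986}{23738} = \left(-18986\right) \frac{1}{23738} = - \frac{863}{1079}$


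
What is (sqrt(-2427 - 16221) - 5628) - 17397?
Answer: -23025 + 6*I*sqrt(518) ≈ -23025.0 + 136.56*I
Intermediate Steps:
(sqrt(-2427 - 16221) - 5628) - 17397 = (sqrt(-18648) - 5628) - 17397 = (6*I*sqrt(518) - 5628) - 17397 = (-5628 + 6*I*sqrt(518)) - 17397 = -23025 + 6*I*sqrt(518)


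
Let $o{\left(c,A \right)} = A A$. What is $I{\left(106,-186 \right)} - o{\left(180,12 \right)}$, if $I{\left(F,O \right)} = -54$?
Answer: $-198$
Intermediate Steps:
$o{\left(c,A \right)} = A^{2}$
$I{\left(106,-186 \right)} - o{\left(180,12 \right)} = -54 - 12^{2} = -54 - 144 = -198$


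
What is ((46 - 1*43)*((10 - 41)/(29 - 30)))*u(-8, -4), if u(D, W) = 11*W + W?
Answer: -4464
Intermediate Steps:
u(D, W) = 12*W
((46 - 1*43)*((10 - 41)/(29 - 30)))*u(-8, -4) = ((46 - 1*43)*((10 - 41)/(29 - 30)))*(12*(-4)) = ((46 - 43)*(-31/(-1)))*(-48) = (3*(-31*(-1)))*(-48) = (3*31)*(-48) = 93*(-48) = -4464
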